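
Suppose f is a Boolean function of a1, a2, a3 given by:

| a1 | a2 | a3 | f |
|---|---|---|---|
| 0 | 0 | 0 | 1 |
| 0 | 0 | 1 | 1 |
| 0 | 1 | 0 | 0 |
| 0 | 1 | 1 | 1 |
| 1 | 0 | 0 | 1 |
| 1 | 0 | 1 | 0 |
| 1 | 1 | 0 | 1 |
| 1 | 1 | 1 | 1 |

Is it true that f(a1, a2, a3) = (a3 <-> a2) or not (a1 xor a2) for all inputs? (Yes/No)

Yes

Evaluate (a3 <-> a2) or not (a1 xor a2) on each row and compare to f:
  a1=0, a2=0, a3=0: formula gives 1, f = 1 ✓
  a1=0, a2=0, a3=1: formula gives 1, f = 1 ✓
  a1=0, a2=1, a3=0: formula gives 0, f = 0 ✓
  a1=0, a2=1, a3=1: formula gives 1, f = 1 ✓
  a1=1, a2=0, a3=0: formula gives 1, f = 1 ✓
  … (the remaining 3 rows also agree.)
No disagreement on any input; they are logically equivalent.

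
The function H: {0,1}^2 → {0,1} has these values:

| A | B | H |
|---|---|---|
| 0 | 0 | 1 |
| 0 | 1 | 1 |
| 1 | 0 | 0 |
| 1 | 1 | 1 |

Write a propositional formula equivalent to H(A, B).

This is A → B (false only at 1,0).

H(A, B) = A -> B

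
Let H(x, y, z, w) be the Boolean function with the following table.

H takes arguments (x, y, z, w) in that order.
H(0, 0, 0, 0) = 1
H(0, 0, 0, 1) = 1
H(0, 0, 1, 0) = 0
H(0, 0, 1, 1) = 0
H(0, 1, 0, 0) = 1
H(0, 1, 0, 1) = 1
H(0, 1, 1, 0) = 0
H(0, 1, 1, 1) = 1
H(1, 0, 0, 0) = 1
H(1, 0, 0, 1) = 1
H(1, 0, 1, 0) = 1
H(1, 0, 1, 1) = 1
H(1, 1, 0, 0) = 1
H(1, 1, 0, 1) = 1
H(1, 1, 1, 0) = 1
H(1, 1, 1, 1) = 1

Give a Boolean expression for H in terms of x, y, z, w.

H is 0 on only 3 rows — (0,0,1,0), (0,0,1,1), (0,1,1,0). Writing each as a minterm (¬x·¬y·z·¬w, ¬x·¬y·z·w, ¬x·y·z·¬w) and OR-ing them characterizes exactly where H=0, so H is the negation of that disjunction.

H(x, y, z, w) = NOT (((((NOT x AND NOT y) AND z) AND NOT w) OR (((NOT x AND NOT y) AND z) AND w)) OR (((NOT x AND y) AND z) AND NOT w))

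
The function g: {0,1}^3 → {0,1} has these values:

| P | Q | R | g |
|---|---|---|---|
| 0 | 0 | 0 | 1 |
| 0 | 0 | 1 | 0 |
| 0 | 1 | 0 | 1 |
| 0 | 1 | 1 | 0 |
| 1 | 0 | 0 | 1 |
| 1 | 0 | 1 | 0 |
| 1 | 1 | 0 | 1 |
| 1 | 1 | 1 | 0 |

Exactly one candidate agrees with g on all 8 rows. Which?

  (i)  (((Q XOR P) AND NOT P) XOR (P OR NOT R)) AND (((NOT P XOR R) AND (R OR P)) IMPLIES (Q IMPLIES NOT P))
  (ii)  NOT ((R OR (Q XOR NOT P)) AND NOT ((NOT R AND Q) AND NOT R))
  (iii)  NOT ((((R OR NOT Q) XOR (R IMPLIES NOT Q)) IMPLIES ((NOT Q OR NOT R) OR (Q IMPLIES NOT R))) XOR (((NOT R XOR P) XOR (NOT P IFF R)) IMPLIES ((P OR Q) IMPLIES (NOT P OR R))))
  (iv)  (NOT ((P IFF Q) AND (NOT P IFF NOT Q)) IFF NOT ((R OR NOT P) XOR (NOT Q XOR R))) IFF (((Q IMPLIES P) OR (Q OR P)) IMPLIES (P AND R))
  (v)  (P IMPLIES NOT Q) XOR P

iv

(i) disagrees with g on (0,1,0) (formula → 0, table → 1); rule it out.
(ii) disagrees with g on (0,0,0) (formula → 0, table → 1); rule it out.
(iii) disagrees with g on (0,0,1) (formula → 1, table → 0); rule it out.
(v) disagrees with g on (0,0,1) (formula → 1, table → 0); rule it out.
Only (iv) survives; checking it on all 8 rows confirms it matches g.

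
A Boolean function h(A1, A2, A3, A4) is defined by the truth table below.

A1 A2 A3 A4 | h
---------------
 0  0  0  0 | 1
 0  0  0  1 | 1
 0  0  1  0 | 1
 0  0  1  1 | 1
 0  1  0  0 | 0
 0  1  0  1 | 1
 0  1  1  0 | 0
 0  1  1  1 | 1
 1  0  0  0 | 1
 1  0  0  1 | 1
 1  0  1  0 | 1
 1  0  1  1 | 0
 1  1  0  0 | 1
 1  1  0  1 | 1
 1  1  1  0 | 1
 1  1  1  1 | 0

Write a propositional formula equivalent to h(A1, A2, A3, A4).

h(A1, A2, A3, A4) = not ((((((not A1 and A2) and not A3) and not A4) or (((not A1 and A2) and A3) and not A4)) or (((A1 and not A2) and A3) and A4)) or (((A1 and A2) and A3) and A4))

The 0-rows are (0,1,0,0), (0,1,1,0), (1,0,1,1), (1,1,1,1). Take each as a conjunction (¬A1·A2·¬A3·¬A4, ¬A1·A2·A3·¬A4, A1·¬A2·A3·A4, A1·A2·A3·A4), form their disjunction, and complement — that gives a formula that is 1 everywhere h is.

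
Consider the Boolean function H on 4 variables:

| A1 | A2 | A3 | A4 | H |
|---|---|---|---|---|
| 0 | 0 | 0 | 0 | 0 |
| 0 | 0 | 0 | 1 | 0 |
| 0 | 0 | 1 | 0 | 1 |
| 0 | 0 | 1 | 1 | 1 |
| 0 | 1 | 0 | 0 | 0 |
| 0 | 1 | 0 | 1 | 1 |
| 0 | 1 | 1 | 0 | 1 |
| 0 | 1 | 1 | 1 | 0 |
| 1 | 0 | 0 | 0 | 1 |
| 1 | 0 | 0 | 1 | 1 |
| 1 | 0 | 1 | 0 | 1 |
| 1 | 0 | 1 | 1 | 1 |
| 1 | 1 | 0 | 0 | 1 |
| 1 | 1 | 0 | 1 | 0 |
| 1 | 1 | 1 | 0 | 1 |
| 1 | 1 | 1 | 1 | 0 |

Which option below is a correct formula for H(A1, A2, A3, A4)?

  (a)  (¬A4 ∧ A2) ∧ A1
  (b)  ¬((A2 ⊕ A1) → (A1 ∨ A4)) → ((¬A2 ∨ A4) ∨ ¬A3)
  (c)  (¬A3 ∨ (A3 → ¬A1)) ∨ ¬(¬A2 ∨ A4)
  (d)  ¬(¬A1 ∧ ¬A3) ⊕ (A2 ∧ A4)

(a) fails at (0,0,1,0): the formula yields 0, H is 1.
(b) fails at (0,0,0,0): the formula yields 1, H is 0.
(c) fails at (0,0,0,0): the formula yields 1, H is 0.
That leaves (d). Evaluating it on every row reproduces the table of H exactly.

d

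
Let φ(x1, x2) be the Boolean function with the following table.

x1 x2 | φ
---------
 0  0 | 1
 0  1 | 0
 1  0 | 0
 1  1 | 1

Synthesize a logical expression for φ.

φ=1 on 2 inputs: (0,0), (1,1). Reading each as a conjunction of literals (¬x1·¬x2, x1·x2) and taking the OR gives the canonical DNF.

φ(x1, x2) = (NOT x1 AND NOT x2) OR (x1 AND x2)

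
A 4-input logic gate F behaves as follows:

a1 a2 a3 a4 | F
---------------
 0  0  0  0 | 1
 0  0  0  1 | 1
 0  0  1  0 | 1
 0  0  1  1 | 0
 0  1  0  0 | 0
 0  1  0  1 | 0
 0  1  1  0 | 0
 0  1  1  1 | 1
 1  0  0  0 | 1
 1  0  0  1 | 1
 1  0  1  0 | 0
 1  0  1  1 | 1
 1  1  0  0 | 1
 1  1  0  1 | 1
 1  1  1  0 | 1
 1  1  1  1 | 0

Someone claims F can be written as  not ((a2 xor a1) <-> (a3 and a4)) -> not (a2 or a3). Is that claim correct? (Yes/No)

Yes

Test each input against both F and the formula:
  a1=0, a2=0, a3=0, a4=0: formula gives 1, F = 1 ✓
  a1=0, a2=0, a3=0, a4=1: formula gives 1, F = 1 ✓
  a1=0, a2=0, a3=1, a4=0: formula gives 1, F = 1 ✓
  a1=0, a2=0, a3=1, a4=1: formula gives 0, F = 0 ✓
  …and likewise for the remaining 12 rows.
No disagreement on any input; they are logically equivalent.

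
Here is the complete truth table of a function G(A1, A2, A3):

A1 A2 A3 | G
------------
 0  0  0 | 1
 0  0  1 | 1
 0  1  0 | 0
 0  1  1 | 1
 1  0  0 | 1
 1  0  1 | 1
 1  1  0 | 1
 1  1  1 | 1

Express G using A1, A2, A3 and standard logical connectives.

Only row (0,1,0) gives 0. So G is 1 everywhere except there — the complement of the minterm ¬A1·A2·¬A3.

G(A1, A2, A3) = ((A1' · A2) · A3')'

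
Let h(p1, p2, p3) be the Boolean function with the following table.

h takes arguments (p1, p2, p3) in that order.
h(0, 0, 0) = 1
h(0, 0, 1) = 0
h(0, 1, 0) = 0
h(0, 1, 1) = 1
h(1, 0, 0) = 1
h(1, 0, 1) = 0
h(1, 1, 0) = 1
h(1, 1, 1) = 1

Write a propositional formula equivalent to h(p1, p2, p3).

There are just 3 zero rows: (0,0,1), (0,1,0), (1,0,1). Their minterms are ¬p1·¬p2·p3, ¬p1·p2·¬p3, p1·¬p2·p3; the OR of those covers precisely the 0-outputs, and negating it yields h.

h(p1, p2, p3) = ((((p1' · p2') · p3) + ((p1' · p2) · p3')) + ((p1 · p2') · p3))'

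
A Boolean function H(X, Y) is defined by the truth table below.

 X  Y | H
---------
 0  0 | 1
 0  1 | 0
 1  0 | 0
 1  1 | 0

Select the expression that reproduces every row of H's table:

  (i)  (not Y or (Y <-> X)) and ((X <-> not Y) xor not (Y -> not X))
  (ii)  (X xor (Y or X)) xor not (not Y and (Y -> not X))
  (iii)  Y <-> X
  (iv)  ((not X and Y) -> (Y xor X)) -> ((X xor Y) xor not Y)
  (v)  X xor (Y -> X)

(i) fails at (0,0): the formula yields 0, H is 1.
(ii) fails at (0,0): the formula yields 0, H is 1.
(iii) fails at (1,1): the formula yields 1, H is 0.
(iv) fails at (0,1): the formula yields 1, H is 0.
Only (v) survives; checking it on all 4 rows confirms it matches H.

v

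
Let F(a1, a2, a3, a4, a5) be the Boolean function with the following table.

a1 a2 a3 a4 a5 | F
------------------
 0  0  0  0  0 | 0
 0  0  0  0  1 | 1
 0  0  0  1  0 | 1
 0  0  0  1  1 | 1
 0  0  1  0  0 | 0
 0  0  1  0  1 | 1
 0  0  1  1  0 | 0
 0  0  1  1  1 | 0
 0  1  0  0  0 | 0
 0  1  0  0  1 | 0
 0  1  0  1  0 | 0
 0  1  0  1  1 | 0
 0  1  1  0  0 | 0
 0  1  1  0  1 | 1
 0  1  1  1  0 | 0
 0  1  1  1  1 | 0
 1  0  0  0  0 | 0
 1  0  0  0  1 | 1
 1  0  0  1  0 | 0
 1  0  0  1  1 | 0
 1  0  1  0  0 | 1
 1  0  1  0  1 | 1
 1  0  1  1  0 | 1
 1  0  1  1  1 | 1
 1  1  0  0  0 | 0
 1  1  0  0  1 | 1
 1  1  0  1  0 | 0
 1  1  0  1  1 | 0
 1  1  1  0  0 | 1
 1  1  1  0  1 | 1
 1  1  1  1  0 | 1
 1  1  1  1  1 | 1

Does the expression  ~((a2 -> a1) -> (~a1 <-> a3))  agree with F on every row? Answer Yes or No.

No

Test each input against both F and the formula:
  a1=0, a2=0, a3=0, a4=0, a5=0: formula gives 1, but F = 0 ✗
A single disagreement suffices: at (0,0,0,0,0) they differ, so the formula does not compute F.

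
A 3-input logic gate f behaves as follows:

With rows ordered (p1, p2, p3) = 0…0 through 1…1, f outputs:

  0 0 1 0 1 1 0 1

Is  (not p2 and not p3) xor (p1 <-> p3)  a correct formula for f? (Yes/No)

Yes

Test each input against both f and the formula:
  p1=0, p2=0, p3=0: formula gives 0, f = 0 ✓
  p1=0, p2=0, p3=1: formula gives 0, f = 0 ✓
  p1=0, p2=1, p3=0: formula gives 1, f = 1 ✓
  p1=0, p2=1, p3=1: formula gives 0, f = 0 ✓
  p1=1, p2=0, p3=0: formula gives 1, f = 1 ✓
  … (the remaining 3 rows also agree.)
No disagreement on any input; they are logically equivalent.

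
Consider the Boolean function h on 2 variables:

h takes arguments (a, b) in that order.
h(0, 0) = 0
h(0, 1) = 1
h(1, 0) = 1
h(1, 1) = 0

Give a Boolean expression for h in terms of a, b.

The output is 1 exactly when an odd number of inputs are 1 — the 2-way XOR (parity).

h(a, b) = a xor b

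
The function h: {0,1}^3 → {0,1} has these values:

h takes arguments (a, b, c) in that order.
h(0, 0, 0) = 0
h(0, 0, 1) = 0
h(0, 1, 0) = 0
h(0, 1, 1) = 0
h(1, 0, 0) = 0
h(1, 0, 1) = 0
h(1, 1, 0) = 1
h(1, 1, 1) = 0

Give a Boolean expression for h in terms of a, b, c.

Only row (1,1,0) gives 1. That row's minterm a·b·¬c is h directly.

h(a, b, c) = (a & b) & ~c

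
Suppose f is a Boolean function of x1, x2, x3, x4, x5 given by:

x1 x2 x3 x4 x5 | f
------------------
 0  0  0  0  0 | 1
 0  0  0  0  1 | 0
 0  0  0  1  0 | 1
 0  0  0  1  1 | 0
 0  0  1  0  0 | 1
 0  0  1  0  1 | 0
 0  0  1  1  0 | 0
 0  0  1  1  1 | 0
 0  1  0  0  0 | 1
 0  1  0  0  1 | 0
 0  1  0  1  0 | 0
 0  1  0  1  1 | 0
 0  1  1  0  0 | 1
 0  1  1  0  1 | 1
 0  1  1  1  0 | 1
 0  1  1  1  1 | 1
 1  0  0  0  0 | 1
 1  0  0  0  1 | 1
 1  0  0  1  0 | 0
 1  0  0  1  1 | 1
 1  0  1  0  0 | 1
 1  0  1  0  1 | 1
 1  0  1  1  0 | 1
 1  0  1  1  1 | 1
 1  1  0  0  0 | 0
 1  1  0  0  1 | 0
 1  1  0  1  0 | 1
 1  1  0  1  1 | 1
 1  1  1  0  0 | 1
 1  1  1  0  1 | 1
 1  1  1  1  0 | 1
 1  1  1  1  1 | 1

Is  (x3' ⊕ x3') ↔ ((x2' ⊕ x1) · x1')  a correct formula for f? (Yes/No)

Check the formula against f row by row:
  x1=0, x2=0, x3=0, x4=0, x5=0: formula gives 0, but f = 1 ✗
Since they disagree at (0,0,0,0,0), the expression is not a correct formula for f.

No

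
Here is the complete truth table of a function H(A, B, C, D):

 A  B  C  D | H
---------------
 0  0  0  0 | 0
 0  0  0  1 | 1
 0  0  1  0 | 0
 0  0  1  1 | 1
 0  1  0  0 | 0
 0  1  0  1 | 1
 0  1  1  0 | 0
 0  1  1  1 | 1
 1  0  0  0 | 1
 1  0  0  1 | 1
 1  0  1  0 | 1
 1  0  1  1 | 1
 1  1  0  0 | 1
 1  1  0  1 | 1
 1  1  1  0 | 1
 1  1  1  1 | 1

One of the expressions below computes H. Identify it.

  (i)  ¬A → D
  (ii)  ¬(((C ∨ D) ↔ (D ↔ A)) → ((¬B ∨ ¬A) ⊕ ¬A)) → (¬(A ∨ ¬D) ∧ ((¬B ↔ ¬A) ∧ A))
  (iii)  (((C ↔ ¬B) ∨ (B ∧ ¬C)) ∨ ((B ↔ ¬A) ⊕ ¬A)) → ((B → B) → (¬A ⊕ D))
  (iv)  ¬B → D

i

(ii): at (0,0,0,0) it gives 1, but H = 0 — eliminated.
(iii): at (0,0,0,0) it gives 1, but H = 0 — eliminated.
(iv): at (0,1,0,0) it gives 1, but H = 0 — eliminated.
That leaves (i). Evaluating it on every row reproduces the table of H exactly.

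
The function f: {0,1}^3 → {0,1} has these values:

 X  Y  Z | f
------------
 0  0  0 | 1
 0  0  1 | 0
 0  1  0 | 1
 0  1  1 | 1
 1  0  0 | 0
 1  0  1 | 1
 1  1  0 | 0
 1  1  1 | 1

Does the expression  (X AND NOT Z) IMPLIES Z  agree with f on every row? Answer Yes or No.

No

Check the formula against f row by row:
  X=0, Y=0, Z=0: formula gives 1, f = 1 ✓
  X=0, Y=0, Z=1: formula gives 1, but f = 0 ✗
Since they disagree at (0,0,1), the expression is not a correct formula for f.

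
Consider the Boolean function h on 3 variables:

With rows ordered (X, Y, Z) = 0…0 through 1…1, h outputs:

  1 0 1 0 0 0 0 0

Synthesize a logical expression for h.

The 1-rows are (0,0,0), (0,1,0). Each contributes one minterm — ¬X·¬Y·¬Z; ¬X·Y·¬Z — and their disjunction is a sum-of-products form of h.

h(X, Y, Z) = ((not X and not Y) and not Z) or ((not X and Y) and not Z)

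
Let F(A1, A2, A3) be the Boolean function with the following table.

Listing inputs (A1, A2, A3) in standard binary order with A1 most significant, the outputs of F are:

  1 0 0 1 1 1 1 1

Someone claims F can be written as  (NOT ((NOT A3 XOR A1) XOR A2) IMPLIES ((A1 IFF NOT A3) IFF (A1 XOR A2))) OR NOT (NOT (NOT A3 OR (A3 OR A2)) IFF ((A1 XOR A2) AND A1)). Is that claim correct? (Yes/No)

Yes

Check the formula against F row by row:
  A1=0, A2=0, A3=0: formula gives 1, F = 1 ✓
  A1=0, A2=0, A3=1: formula gives 0, F = 0 ✓
  A1=0, A2=1, A3=0: formula gives 0, F = 0 ✓
  A1=0, A2=1, A3=1: formula gives 1, F = 1 ✓
  A1=1, A2=0, A3=0: formula gives 1, F = 1 ✓
  …and likewise for the remaining 3 rows.
Every row agrees, so the formula is equivalent.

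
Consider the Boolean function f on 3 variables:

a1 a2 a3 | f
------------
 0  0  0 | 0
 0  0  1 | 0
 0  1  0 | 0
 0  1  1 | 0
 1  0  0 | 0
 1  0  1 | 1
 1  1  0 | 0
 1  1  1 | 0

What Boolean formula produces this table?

Only row (1,0,1) gives 1. That row's minterm a1·¬a2·a3 is f directly.

f(a1, a2, a3) = (a1 and not a2) and a3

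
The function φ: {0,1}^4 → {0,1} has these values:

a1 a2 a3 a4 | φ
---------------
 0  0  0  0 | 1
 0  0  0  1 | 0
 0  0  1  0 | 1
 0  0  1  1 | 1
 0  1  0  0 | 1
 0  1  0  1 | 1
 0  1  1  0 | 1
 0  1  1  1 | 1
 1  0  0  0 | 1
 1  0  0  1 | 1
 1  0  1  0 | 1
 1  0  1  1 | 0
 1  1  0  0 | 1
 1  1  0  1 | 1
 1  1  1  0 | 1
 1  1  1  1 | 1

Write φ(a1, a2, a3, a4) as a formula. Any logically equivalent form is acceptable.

There are just 2 zero rows: (0,0,0,1), (1,0,1,1). Their minterms are ¬a1·¬a2·¬a3·a4, a1·¬a2·a3·a4; the OR of those covers precisely the 0-outputs, and negating it yields φ.

φ(a1, a2, a3, a4) = not ((((not a1 and not a2) and not a3) and a4) or (((a1 and not a2) and a3) and a4))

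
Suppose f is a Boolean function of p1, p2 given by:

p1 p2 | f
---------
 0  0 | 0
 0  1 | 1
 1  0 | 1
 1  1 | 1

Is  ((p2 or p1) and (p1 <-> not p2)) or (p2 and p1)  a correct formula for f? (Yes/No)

Yes

Check the formula against f row by row:
  p1=0, p2=0: formula gives 0, f = 0 ✓
  p1=0, p2=1: formula gives 1, f = 1 ✓
  p1=1, p2=0: formula gives 1, f = 1 ✓
  p1=1, p2=1: formula gives 1, f = 1 ✓
Every row agrees, so the formula is equivalent.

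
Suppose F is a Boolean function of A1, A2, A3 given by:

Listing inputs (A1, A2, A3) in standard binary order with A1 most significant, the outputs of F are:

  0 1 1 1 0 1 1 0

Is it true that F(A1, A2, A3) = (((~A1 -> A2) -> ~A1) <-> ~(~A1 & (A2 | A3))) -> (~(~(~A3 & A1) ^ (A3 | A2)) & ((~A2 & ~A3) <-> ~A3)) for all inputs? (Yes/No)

Test each input against both F and the formula:
  A1=0, A2=0, A3=0: formula gives 0, F = 0 ✓
  A1=0, A2=0, A3=1: formula gives 1, F = 1 ✓
  A1=0, A2=1, A3=0: formula gives 1, F = 1 ✓
  A1=0, A2=1, A3=1: formula gives 1, F = 1 ✓
  A1=1, A2=0, A3=0: formula gives 1, but F = 0 ✗
Row (1,0,0) is a counterexample, so the formula is not equivalent to F.

No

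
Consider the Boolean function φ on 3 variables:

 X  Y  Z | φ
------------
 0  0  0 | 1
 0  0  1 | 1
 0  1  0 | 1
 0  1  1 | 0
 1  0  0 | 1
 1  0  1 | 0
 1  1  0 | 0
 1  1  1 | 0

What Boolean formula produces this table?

φ(X, Y, Z) = ((((~X & ~Y) & ~Z) | ((~X & ~Y) & Z)) | ((~X & Y) & ~Z)) | ((X & ~Y) & ~Z)

φ=1 on 4 inputs: (0,0,0), (0,0,1), (0,1,0), (1,0,0). Reading each as a conjunction of literals (¬X·¬Y·¬Z, ¬X·¬Y·Z, ¬X·Y·¬Z, X·¬Y·¬Z) and taking the OR gives the canonical DNF.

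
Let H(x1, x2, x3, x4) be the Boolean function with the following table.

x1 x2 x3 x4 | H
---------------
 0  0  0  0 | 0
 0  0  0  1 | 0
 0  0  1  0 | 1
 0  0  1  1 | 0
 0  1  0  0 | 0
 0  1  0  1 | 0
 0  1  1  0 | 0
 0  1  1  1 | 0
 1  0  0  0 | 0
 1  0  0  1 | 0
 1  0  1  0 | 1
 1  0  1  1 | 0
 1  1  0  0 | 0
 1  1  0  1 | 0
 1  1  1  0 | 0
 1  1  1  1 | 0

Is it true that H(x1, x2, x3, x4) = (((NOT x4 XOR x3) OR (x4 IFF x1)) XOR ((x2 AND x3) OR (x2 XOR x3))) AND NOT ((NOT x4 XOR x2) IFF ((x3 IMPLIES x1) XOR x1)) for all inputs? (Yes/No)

No

Evaluate (((NOT x4 XOR x3) OR (x4 IFF x1)) XOR ((x2 AND x3) OR (x2 XOR x3))) AND NOT ((NOT x4 XOR x2) IFF ((x3 IMPLIES x1) XOR x1)) on each row and compare to H:
  x1=0, x2=0, x3=0, x4=0: formula gives 0, H = 0 ✓
  x1=0, x2=0, x3=0, x4=1: formula gives 0, H = 0 ✓
  x1=0, x2=0, x3=1, x4=0: formula gives 0, but H = 1 ✗
Row (0,0,1,0) is a counterexample, so the formula is not equivalent to H.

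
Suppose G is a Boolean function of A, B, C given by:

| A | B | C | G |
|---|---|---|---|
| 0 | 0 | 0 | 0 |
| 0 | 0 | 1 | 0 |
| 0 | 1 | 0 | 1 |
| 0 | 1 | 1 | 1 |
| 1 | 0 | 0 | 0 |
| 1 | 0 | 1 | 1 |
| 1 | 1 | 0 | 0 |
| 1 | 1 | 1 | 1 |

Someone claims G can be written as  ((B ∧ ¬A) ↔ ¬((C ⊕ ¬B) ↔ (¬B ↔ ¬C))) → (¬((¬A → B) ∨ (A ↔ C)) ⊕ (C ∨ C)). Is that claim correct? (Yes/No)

Yes

Test each input against both G and the formula:
  A=0, B=0, C=0: formula gives 0, G = 0 ✓
  A=0, B=0, C=1: formula gives 0, G = 0 ✓
  A=0, B=1, C=0: formula gives 1, G = 1 ✓
  A=0, B=1, C=1: formula gives 1, G = 1 ✓
  A=1, B=0, C=0: formula gives 0, G = 0 ✓
  … (the remaining 3 rows also agree.)
No disagreement on any input; they are logically equivalent.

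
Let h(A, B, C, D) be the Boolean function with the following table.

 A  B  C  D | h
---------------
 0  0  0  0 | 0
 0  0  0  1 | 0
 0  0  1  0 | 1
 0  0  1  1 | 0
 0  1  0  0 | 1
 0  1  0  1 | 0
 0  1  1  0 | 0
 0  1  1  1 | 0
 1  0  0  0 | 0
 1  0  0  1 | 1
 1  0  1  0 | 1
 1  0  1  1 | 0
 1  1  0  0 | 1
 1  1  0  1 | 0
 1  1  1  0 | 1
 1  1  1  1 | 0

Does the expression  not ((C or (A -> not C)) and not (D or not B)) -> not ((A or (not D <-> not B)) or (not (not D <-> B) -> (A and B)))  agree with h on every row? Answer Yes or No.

Check the formula against h row by row:
  A=0, B=0, C=0, D=0: formula gives 0, h = 0 ✓
  A=0, B=0, C=0, D=1: formula gives 0, h = 0 ✓
  A=0, B=0, C=1, D=0: formula gives 0, but h = 1 ✗
Row (0,0,1,0) is a counterexample, so the formula is not equivalent to h.

No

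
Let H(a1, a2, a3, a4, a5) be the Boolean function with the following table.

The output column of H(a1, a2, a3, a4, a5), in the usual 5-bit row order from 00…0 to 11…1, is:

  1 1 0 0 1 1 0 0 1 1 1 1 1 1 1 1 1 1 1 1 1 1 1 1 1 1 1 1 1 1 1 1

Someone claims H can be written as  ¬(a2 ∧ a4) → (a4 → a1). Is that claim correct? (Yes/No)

Yes

Test each input against both H and the formula:
  a1=0, a2=0, a3=0, a4=0, a5=0: formula gives 1, H = 1 ✓
  a1=0, a2=0, a3=0, a4=0, a5=1: formula gives 1, H = 1 ✓
  a1=0, a2=0, a3=0, a4=1, a5=0: formula gives 0, H = 0 ✓
  a1=0, a2=0, a3=0, a4=1, a5=1: formula gives 0, H = 0 ✓
  … (the remaining 28 rows also agree.)
No disagreement on any input; they are logically equivalent.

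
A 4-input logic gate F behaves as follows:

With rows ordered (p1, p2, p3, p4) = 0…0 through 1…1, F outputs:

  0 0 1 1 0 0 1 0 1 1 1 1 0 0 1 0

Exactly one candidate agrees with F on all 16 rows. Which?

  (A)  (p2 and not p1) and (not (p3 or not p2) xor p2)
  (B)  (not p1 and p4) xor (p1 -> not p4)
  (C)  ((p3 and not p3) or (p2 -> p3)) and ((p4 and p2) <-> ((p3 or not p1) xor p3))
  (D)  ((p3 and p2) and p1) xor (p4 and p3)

(A) disagrees with F on (0,0,1,0) (formula → 0, table → 1); rule it out.
(B) disagrees with F on (0,0,0,0) (formula → 1, table → 0); rule it out.
(D) disagrees with F on (0,0,1,0) (formula → 0, table → 1); rule it out.
(C) is the remaining candidate, and it agrees with F on all 16 inputs.

C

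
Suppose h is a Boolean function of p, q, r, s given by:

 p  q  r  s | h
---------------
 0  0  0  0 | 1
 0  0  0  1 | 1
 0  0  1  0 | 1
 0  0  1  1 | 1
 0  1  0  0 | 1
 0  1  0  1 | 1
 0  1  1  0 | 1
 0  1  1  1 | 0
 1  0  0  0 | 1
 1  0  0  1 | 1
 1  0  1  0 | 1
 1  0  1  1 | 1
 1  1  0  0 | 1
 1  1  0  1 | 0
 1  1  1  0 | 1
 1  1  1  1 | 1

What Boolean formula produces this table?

There are just 2 zero rows: (0,1,1,1), (1,1,0,1). Their minterms are ¬p·q·r·s, p·q·¬r·s; the OR of those covers precisely the 0-outputs, and negating it yields h.

h(p, q, r, s) = ~((((~p & q) & r) & s) | (((p & q) & ~r) & s))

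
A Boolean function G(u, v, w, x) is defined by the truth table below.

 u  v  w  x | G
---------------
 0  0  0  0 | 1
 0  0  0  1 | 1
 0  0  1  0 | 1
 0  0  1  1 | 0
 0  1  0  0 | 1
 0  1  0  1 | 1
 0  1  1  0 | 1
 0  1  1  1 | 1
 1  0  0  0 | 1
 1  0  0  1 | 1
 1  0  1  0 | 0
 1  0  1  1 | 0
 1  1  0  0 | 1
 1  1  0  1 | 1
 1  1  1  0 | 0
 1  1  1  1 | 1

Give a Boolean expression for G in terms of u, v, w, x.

G(u, v, w, x) = ¬((((((¬u ∧ ¬v) ∧ w) ∧ x) ∨ (((u ∧ ¬v) ∧ w) ∧ ¬x)) ∨ (((u ∧ ¬v) ∧ w) ∧ x)) ∨ (((u ∧ v) ∧ w) ∧ ¬x))

The 0-rows are (0,0,1,1), (1,0,1,0), (1,0,1,1), (1,1,1,0). Take each as a conjunction (¬u·¬v·w·x, u·¬v·w·¬x, u·¬v·w·x, u·v·w·¬x), form their disjunction, and complement — that gives a formula that is 1 everywhere G is.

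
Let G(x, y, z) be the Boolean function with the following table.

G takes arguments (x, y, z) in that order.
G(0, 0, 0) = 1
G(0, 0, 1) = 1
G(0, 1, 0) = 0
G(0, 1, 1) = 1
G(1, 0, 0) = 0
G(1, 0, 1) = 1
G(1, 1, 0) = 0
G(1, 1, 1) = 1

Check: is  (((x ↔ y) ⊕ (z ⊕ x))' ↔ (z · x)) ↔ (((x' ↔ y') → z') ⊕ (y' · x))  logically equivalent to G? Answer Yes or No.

No

Test each input against both G and the formula:
  x=0, y=0, z=0: formula gives 1, G = 1 ✓
  x=0, y=0, z=1: formula gives 1, G = 1 ✓
  x=0, y=1, z=0: formula gives 0, G = 0 ✓
  x=0, y=1, z=1: formula gives 1, G = 1 ✓
  x=1, y=0, z=0: formula gives 0, G = 0 ✓
  x=1, y=0, z=1: formula gives 0, but G = 1 ✗
Since they disagree at (1,0,1), the expression is not a correct formula for G.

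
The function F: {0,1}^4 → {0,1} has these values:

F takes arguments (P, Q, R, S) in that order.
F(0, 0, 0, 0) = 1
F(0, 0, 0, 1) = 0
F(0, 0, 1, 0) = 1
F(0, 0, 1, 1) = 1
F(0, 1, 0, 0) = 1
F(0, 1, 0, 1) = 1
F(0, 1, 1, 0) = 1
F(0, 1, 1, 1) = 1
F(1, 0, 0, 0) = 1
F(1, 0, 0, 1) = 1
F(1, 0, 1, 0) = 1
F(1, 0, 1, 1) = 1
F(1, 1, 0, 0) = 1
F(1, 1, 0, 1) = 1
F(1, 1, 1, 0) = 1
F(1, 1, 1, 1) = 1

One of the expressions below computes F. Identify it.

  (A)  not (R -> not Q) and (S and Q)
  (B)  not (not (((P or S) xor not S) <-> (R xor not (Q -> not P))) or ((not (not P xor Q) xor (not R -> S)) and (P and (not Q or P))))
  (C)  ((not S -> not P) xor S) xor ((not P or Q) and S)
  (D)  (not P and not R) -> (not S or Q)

(A): at (0,0,0,0) it gives 0, but F = 1 — eliminated.
(B): at (0,0,0,0) it gives 0, but F = 1 — eliminated.
(C): at (0,0,0,1) it gives 1, but F = 0 — eliminated.
(D) is the remaining candidate, and it agrees with F on all 16 inputs.

D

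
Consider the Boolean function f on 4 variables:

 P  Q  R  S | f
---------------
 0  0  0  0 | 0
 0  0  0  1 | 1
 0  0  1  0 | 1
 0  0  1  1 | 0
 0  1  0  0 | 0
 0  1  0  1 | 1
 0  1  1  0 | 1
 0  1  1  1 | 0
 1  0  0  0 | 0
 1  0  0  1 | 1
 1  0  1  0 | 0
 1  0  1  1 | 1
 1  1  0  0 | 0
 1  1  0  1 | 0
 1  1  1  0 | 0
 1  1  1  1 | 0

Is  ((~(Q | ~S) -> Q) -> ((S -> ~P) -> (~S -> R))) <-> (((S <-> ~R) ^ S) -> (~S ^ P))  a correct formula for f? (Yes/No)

Evaluate ((~(Q | ~S) -> Q) -> ((S -> ~P) -> (~S -> R))) <-> (((S <-> ~R) ^ S) -> (~S ^ P)) on each row and compare to f:
  P=0, Q=0, R=0, S=0: formula gives 0, f = 0 ✓
  P=0, Q=0, R=0, S=1: formula gives 1, f = 1 ✓
  P=0, Q=0, R=1, S=0: formula gives 1, f = 1 ✓
  P=0, Q=0, R=1, S=1: formula gives 0, f = 0 ✓
  …
  P=1, Q=1, R=0, S=1: formula gives 1, but f = 0 ✗
Since they disagree at (1,1,0,1), the expression is not a correct formula for f.

No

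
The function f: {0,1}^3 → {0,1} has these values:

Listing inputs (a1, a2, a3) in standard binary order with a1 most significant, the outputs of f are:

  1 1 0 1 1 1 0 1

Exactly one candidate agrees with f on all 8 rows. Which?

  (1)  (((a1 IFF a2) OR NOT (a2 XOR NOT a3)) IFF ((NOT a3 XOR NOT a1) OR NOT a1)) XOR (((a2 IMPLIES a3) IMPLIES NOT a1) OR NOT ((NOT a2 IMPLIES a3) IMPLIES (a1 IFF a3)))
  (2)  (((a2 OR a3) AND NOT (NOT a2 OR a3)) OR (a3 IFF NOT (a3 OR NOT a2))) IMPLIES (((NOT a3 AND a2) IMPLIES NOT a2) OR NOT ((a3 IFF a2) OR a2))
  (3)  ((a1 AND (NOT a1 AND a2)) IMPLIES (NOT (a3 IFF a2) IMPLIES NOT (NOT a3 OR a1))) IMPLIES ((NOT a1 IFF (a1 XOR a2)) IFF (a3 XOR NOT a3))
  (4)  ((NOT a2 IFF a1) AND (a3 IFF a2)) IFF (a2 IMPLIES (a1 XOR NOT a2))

2

(1): at (0,0,0) it gives 0, but f = 1 — eliminated.
(3): at (0,0,0) it gives 0, but f = 1 — eliminated.
(4): at (0,0,0) it gives 0, but f = 1 — eliminated.
(2) is the remaining candidate, and it agrees with f on all 8 inputs.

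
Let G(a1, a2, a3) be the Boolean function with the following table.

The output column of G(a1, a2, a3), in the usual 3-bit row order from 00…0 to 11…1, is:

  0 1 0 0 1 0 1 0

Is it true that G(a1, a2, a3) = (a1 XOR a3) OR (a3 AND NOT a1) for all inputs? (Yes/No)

No

Test each input against both G and the formula:
  a1=0, a2=0, a3=0: formula gives 0, G = 0 ✓
  a1=0, a2=0, a3=1: formula gives 1, G = 1 ✓
  a1=0, a2=1, a3=0: formula gives 0, G = 0 ✓
  a1=0, a2=1, a3=1: formula gives 1, but G = 0 ✗
Since they disagree at (0,1,1), the expression is not a correct formula for G.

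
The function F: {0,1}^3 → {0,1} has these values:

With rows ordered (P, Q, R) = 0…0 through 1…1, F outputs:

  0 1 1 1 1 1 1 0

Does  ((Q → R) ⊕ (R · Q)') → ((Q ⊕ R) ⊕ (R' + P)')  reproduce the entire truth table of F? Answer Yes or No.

No

Evaluate ((Q → R) ⊕ (R · Q)') → ((Q ⊕ R) ⊕ (R' + P)') on each row and compare to F:
  P=0, Q=0, R=0: formula gives 1, but F = 0 ✗
Since they disagree at (0,0,0), the expression is not a correct formula for F.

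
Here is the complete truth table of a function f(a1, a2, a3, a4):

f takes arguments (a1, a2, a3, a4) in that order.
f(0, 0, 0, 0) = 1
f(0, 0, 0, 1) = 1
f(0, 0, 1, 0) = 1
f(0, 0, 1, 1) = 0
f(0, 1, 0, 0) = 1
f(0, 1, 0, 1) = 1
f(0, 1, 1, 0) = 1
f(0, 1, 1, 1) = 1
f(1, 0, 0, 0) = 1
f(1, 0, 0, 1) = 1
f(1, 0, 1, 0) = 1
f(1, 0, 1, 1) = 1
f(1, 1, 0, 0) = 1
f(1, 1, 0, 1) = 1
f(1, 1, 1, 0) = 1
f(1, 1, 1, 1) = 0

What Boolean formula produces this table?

The 0-rows are (0,0,1,1), (1,1,1,1). Take each as a conjunction (¬a1·¬a2·a3·a4, a1·a2·a3·a4), form their disjunction, and complement — that gives a formula that is 1 everywhere f is.

f(a1, a2, a3, a4) = ~((((~a1 & ~a2) & a3) & a4) | (((a1 & a2) & a3) & a4))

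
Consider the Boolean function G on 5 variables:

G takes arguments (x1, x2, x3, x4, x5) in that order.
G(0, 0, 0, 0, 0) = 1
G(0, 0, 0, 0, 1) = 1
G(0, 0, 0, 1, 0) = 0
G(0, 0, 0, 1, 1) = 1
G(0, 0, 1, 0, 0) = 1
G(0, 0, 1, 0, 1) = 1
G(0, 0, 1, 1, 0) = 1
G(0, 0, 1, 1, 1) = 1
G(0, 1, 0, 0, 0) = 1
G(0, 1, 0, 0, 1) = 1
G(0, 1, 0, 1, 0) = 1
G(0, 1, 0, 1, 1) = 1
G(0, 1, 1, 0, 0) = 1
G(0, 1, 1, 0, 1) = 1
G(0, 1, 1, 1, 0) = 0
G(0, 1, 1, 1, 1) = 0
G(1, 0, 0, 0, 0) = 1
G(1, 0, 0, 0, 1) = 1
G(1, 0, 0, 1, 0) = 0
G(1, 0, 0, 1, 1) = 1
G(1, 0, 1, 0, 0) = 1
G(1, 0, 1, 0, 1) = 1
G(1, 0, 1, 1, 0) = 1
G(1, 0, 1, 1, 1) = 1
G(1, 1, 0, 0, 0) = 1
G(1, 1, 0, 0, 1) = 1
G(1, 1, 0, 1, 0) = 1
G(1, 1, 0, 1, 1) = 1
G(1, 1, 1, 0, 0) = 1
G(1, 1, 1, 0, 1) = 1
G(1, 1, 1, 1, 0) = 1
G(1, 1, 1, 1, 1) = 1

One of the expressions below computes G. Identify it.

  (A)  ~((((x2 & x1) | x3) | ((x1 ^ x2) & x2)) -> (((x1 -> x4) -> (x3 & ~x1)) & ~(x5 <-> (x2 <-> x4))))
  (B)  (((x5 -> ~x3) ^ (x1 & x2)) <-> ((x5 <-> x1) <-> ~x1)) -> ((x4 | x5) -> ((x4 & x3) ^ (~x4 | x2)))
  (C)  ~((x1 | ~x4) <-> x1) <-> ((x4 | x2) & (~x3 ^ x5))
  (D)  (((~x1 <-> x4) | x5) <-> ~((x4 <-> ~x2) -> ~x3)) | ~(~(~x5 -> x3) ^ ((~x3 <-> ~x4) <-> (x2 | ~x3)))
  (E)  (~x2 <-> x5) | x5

B

(A) disagrees with G on (0,0,0,0,0) (formula → 0, table → 1); rule it out.
(C) disagrees with G on (0,0,0,0,0) (formula → 0, table → 1); rule it out.
(D) disagrees with G on (0,0,0,0,1) (formula → 0, table → 1); rule it out.
(E) disagrees with G on (0,0,0,0,0) (formula → 0, table → 1); rule it out.
That leaves (B). Evaluating it on every row reproduces the table of G exactly.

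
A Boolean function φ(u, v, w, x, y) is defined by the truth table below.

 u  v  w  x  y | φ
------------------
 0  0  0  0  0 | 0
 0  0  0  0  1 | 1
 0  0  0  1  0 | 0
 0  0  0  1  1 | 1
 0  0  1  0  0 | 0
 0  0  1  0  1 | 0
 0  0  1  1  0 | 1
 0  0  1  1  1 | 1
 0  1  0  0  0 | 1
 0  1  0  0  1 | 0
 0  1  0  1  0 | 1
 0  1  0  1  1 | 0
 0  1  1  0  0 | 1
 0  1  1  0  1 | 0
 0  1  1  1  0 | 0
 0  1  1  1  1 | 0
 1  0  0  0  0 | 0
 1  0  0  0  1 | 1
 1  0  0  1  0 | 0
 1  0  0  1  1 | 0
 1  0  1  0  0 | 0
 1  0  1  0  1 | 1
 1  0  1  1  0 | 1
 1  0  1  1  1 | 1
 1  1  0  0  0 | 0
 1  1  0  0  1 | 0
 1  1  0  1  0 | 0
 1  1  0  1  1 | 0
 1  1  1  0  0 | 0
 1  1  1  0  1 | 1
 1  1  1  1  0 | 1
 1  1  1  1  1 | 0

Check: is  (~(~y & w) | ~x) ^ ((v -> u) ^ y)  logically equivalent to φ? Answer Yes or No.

Test each input against both φ and the formula:
  u=0, v=0, w=0, x=0, y=0: formula gives 0, φ = 0 ✓
  u=0, v=0, w=0, x=0, y=1: formula gives 1, φ = 1 ✓
  u=0, v=0, w=0, x=1, y=0: formula gives 0, φ = 0 ✓
  u=0, v=0, w=0, x=1, y=1: formula gives 1, φ = 1 ✓
  …
  u=0, v=0, w=1, x=0, y=1: formula gives 1, but φ = 0 ✗
Since they disagree at (0,0,1,0,1), the expression is not a correct formula for φ.

No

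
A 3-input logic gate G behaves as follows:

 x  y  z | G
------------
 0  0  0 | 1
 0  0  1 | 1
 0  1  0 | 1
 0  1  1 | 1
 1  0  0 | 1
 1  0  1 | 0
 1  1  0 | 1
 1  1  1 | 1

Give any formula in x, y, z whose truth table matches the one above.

G(x, y, z) = ((x · y') · z)'

Only row (1,0,1) gives 0. So G is 1 everywhere except there — the complement of the minterm x·¬y·z.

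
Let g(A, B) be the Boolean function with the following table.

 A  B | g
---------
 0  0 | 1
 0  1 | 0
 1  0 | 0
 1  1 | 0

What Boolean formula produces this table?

g(A, B) = not (A or B)

The output is 1 only when every input is 0 — NOR of all inputs.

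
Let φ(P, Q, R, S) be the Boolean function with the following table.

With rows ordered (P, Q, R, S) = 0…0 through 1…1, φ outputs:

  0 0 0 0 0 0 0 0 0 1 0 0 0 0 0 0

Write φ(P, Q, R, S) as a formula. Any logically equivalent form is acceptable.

φ is 1 on exactly one input, (1,0,0,1), whose minterm is P·¬Q·¬R·S. So φ is just that conjunction.

φ(P, Q, R, S) = ((P & ~Q) & ~R) & S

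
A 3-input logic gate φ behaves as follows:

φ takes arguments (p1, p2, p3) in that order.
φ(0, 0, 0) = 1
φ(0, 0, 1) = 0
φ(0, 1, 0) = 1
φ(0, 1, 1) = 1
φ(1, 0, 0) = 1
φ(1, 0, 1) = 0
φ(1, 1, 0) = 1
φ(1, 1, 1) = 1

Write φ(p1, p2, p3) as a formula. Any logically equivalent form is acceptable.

There are just 2 zero rows: (0,0,1), (1,0,1). Their minterms are ¬p1·¬p2·p3, p1·¬p2·p3; the OR of those covers precisely the 0-outputs, and negating it yields φ.

φ(p1, p2, p3) = ¬(((¬p1 ∧ ¬p2) ∧ p3) ∨ ((p1 ∧ ¬p2) ∧ p3))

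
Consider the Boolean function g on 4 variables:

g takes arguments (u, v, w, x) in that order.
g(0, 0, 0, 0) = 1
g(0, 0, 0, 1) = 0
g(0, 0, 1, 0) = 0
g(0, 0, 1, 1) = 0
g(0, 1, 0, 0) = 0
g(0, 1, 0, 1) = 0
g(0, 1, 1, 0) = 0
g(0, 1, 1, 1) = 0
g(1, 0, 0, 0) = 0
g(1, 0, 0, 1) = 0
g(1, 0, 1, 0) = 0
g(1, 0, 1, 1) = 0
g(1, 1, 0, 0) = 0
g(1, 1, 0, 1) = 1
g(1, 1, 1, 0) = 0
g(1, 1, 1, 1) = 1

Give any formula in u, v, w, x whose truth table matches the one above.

g=1 on 3 inputs: (0,0,0,0), (1,1,0,1), (1,1,1,1). Reading each as a conjunction of literals (¬u·¬v·¬w·¬x, u·v·¬w·x, u·v·w·x) and taking the OR gives the canonical DNF.

g(u, v, w, x) = ((((~u & ~v) & ~w) & ~x) | (((u & v) & ~w) & x)) | (((u & v) & w) & x)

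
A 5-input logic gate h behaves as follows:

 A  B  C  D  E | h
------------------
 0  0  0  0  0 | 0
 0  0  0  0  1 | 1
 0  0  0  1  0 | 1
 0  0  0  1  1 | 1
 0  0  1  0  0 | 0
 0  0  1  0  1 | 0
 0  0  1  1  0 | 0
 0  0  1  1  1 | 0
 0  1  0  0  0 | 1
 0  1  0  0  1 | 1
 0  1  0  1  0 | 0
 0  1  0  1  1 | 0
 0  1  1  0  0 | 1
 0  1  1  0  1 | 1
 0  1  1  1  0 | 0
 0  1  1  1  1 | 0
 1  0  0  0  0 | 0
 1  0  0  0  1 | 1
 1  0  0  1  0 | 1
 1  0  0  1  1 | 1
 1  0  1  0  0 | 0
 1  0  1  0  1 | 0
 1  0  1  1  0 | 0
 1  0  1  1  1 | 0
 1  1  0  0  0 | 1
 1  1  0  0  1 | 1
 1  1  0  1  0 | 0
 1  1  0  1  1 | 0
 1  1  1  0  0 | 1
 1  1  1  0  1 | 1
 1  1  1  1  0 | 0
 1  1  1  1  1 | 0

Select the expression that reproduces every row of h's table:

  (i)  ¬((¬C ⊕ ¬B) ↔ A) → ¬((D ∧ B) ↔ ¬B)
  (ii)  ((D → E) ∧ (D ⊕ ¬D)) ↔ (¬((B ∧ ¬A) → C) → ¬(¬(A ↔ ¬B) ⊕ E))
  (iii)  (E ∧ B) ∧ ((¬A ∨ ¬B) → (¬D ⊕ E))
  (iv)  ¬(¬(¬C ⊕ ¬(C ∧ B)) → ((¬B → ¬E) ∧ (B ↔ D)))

(i) fails at (0,0,0,0,0): the formula yields 1, h is 0.
(ii) fails at (0,0,0,0,0): the formula yields 1, h is 0.
(iii) fails at (0,0,0,0,1): the formula yields 0, h is 1.
That leaves (iv). Evaluating it on every row reproduces the table of h exactly.

iv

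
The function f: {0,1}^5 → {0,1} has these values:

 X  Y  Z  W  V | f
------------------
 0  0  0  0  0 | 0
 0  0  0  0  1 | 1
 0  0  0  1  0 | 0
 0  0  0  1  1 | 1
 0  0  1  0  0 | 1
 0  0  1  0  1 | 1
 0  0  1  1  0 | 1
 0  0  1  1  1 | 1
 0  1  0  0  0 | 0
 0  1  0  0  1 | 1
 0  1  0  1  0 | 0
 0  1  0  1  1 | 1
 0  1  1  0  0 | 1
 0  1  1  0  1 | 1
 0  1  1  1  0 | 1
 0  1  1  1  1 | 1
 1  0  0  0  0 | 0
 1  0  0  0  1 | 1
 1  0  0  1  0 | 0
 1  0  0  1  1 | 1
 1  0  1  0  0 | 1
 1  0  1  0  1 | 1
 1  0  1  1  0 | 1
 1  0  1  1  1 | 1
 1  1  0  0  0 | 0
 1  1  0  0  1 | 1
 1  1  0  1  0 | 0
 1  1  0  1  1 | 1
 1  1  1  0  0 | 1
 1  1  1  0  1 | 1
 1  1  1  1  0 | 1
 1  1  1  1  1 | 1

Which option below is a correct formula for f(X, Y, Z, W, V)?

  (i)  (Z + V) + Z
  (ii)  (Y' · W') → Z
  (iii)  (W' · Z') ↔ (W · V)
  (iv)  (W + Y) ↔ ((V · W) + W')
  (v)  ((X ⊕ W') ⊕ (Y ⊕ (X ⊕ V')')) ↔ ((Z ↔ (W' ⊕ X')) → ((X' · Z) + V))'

i

(ii): at (0,0,0,0,1) it gives 0, but f = 1 — eliminated.
(iii): at (0,0,0,0,1) it gives 0, but f = 1 — eliminated.
(iv): at (0,0,0,0,1) it gives 0, but f = 1 — eliminated.
(v): at (0,0,0,0,0) it gives 1, but f = 0 — eliminated.
Only (i) survives; checking it on all 32 rows confirms it matches f.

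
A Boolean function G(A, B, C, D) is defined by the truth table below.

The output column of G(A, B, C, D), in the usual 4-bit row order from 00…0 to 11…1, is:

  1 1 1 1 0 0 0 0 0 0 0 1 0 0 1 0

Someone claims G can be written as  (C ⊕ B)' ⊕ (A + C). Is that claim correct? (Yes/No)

No

Evaluate (C ⊕ B)' ⊕ (A + C) on each row and compare to G:
  A=0, B=0, C=0, D=0: formula gives 1, G = 1 ✓
  A=0, B=0, C=0, D=1: formula gives 1, G = 1 ✓
  A=0, B=0, C=1, D=0: formula gives 1, G = 1 ✓
  A=0, B=0, C=1, D=1: formula gives 1, G = 1 ✓
  …
  A=1, B=0, C=1, D=0: formula gives 1, but G = 0 ✗
Row (1,0,1,0) is a counterexample, so the formula is not equivalent to G.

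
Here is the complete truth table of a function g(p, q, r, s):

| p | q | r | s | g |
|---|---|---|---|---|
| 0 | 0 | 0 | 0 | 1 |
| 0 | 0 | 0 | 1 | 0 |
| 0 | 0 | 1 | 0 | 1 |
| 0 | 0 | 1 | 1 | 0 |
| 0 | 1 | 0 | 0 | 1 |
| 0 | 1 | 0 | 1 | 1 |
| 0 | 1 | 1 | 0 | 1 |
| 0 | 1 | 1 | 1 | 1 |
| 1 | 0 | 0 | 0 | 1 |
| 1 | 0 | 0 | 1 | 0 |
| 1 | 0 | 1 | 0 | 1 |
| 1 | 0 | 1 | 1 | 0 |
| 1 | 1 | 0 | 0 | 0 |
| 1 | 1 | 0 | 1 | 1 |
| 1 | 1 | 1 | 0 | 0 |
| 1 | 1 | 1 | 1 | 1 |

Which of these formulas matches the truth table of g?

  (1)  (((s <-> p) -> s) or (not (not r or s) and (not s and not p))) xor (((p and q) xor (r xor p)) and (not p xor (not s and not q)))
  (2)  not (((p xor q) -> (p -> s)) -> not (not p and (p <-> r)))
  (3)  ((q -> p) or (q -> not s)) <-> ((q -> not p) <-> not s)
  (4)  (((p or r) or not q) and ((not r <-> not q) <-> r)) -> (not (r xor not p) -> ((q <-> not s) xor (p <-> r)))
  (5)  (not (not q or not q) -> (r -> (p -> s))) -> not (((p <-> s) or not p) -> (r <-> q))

(1): at (0,0,0,0) it gives 0, but g = 1 — eliminated.
(2): at (0,0,0,1) it gives 1, but g = 0 — eliminated.
(4): at (0,0,0,1) it gives 1, but g = 0 — eliminated.
(5): at (0,0,0,0) it gives 0, but g = 1 — eliminated.
(3) is the remaining candidate, and it agrees with g on all 16 inputs.

3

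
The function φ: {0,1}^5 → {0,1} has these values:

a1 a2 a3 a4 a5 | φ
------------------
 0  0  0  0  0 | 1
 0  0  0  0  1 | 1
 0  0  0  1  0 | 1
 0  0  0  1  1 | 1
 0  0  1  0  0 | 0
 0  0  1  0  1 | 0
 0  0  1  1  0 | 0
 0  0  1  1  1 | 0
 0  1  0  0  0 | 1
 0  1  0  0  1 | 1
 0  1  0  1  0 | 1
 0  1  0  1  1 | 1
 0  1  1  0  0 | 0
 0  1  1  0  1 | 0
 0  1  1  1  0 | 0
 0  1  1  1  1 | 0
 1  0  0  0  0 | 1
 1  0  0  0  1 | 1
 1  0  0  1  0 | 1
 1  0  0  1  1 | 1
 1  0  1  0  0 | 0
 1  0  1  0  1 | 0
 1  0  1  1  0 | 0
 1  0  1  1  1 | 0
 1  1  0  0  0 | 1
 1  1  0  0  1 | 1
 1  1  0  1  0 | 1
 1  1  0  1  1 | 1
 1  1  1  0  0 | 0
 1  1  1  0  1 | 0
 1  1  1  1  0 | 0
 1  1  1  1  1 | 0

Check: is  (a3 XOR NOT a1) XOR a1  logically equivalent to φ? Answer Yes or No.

Check the formula against φ row by row:
  a1=0, a2=0, a3=0, a4=0, a5=0: formula gives 1, φ = 1 ✓
  a1=0, a2=0, a3=0, a4=0, a5=1: formula gives 1, φ = 1 ✓
  a1=0, a2=0, a3=0, a4=1, a5=0: formula gives 1, φ = 1 ✓
  a1=0, a2=0, a3=0, a4=1, a5=1: formula gives 1, φ = 1 ✓
  … (the remaining 28 rows also agree.)
No disagreement on any input; they are logically equivalent.

Yes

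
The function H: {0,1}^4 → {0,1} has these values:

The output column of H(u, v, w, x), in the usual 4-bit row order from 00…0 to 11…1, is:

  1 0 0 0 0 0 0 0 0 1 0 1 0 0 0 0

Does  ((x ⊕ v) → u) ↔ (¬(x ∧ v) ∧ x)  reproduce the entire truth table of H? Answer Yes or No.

No

Check the formula against H row by row:
  u=0, v=0, w=0, x=0: formula gives 0, but H = 1 ✗
A single disagreement suffices: at (0,0,0,0) they differ, so the formula does not compute H.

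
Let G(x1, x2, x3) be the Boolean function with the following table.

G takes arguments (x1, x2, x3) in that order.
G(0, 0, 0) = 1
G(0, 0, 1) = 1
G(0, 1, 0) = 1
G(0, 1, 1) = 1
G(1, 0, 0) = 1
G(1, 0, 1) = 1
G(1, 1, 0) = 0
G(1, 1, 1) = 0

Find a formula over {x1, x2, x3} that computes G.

G(x1, x2, x3) = (((x1 · x2) · x3') + ((x1 · x2) · x3))'

The 0-rows are (1,1,0), (1,1,1). Take each as a conjunction (x1·x2·¬x3, x1·x2·x3), form their disjunction, and complement — that gives a formula that is 1 everywhere G is.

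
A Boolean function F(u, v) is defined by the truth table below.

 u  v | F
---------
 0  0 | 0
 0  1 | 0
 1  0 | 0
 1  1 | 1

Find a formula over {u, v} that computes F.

The output is 1 only when every input is 1 — the AND of all inputs.

F(u, v) = u & v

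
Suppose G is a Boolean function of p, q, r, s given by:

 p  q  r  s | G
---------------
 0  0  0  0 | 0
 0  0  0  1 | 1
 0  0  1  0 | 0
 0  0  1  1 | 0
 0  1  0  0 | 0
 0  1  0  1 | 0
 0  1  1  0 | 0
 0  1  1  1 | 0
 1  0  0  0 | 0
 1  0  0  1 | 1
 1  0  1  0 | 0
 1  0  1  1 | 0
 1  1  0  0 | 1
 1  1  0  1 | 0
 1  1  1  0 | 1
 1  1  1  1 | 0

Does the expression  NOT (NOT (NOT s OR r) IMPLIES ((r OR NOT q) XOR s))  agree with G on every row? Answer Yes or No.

Test each input against both G and the formula:
  p=0, q=0, r=0, s=0: formula gives 0, G = 0 ✓
  p=0, q=0, r=0, s=1: formula gives 1, G = 1 ✓
  p=0, q=0, r=1, s=0: formula gives 0, G = 0 ✓
  p=0, q=0, r=1, s=1: formula gives 0, G = 0 ✓
  …
  p=1, q=1, r=0, s=0: formula gives 0, but G = 1 ✗
Row (1,1,0,0) is a counterexample, so the formula is not equivalent to G.

No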